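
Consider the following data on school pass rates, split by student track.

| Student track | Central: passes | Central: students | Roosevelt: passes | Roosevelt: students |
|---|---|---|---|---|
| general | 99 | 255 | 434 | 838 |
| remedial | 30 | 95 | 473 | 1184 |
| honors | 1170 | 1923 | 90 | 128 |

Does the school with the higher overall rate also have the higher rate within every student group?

No

General: Central 99/255 = 38.8%, Roosevelt 434/838 = 51.8% → Roosevelt
Remedial: Central 30/95 = 31.6%, Roosevelt 473/1184 = 39.9% → Roosevelt
Honors: Central 1170/1923 = 60.8%, Roosevelt 90/128 = 70.3% → Roosevelt
Overall: Central 1299/2273 = 57.1%, Roosevelt 997/2150 = 46.4% → Central
Roosevelt wins each student group but Central wins overall — the comparison reverses. Roosevelt's students skew toward remedial, which has a lower base rate.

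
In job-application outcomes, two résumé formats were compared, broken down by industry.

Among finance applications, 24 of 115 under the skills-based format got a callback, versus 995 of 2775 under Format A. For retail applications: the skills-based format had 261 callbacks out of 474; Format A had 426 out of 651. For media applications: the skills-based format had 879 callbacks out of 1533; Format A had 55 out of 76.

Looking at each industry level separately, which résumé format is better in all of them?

Finance: the skills-based format 24/115 = 20.9%, Format A 995/2775 = 35.9% → Format A
Retail: the skills-based format 261/474 = 55.1%, Format A 426/651 = 65.4% → Format A
Media: the skills-based format 879/1533 = 57.3%, Format A 55/76 = 72.4% → Format A
Format A has the higher rate in all 3 groups.

Format A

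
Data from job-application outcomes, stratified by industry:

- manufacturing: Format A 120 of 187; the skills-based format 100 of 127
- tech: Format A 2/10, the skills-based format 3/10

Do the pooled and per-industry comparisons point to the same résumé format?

Manufacturing: Format A 120/187 = 64.2%, the skills-based format 100/127 = 78.7% → the skills-based format
Tech: Format A 2/10 = 20.0%, the skills-based format 3/10 = 30.0% → the skills-based format
Overall: Format A 122/197 = 61.9%, the skills-based format 103/137 = 75.2% → the skills-based format
The skills-based format wins overall and in every industry group — no reversal.

Yes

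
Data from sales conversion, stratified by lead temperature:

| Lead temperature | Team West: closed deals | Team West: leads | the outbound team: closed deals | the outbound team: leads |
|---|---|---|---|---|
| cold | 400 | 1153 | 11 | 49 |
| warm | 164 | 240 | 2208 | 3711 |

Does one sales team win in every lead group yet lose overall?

Yes

Cold: Team West 400/1153 = 34.7%, the outbound team 11/49 = 22.4% → Team West
Warm: Team West 164/240 = 68.3%, the outbound team 2208/3711 = 59.5% → Team West
Overall: Team West 564/1393 = 40.5%, the outbound team 2219/3760 = 59.0% → the outbound team
Team West wins each lead group but the outbound team wins overall — the comparison reverses. Team West's leads skew toward cold, which has a lower base rate.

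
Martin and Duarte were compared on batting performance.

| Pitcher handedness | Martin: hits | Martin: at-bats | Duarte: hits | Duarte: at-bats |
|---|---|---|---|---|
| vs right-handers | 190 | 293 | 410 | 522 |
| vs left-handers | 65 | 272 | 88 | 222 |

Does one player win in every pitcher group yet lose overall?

No

Vs right-handers: Martin 190/293 = 64.8%, Duarte 410/522 = 78.5% → Duarte
Vs left-handers: Martin 65/272 = 23.9%, Duarte 88/222 = 39.6% → Duarte
Overall: Martin 255/565 = 45.1%, Duarte 498/744 = 66.9% → Duarte
Duarte wins overall and in every pitcher group — no reversal.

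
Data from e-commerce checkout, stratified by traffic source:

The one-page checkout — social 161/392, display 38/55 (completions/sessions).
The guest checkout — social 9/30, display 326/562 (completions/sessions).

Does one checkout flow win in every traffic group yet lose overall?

Social: the one-page checkout 161/392 = 41.1%, the guest checkout 9/30 = 30.0% → the one-page checkout
Display: the one-page checkout 38/55 = 69.1%, the guest checkout 326/562 = 58.0% → the one-page checkout
Overall: the one-page checkout 199/447 = 44.5%, the guest checkout 335/592 = 56.6% → the guest checkout
The one-page checkout wins each traffic group but the guest checkout wins overall — the comparison reverses. The one-page checkout's sessions skew toward social, which has a lower base rate.

Yes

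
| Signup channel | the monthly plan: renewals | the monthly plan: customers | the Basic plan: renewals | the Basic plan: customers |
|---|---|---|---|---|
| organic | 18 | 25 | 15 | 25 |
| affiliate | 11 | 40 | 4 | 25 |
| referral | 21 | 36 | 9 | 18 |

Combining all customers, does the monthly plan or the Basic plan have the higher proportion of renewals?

Organic: the monthly plan 18/25 = 72.0%, the Basic plan 15/25 = 60.0% → the monthly plan
Affiliate: the monthly plan 11/40 = 27.5%, the Basic plan 4/25 = 16.0% → the monthly plan
Referral: the monthly plan 21/36 = 58.3%, the Basic plan 9/18 = 50.0% → the monthly plan
Overall: the monthly plan 50/101 = 49.5%, the Basic plan 28/68 = 41.2% → the monthly plan

the monthly plan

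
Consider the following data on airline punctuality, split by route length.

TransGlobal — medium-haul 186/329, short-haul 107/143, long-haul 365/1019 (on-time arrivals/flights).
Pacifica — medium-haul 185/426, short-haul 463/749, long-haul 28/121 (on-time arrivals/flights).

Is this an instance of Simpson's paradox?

Yes

Medium-haul: TransGlobal 186/329 = 56.5%, Pacifica 185/426 = 43.4% → TransGlobal
Short-haul: TransGlobal 107/143 = 74.8%, Pacifica 463/749 = 61.8% → TransGlobal
Long-haul: TransGlobal 365/1019 = 35.8%, Pacifica 28/121 = 23.1% → TransGlobal
Overall: TransGlobal 658/1491 = 44.1%, Pacifica 676/1296 = 52.2% → Pacifica
TransGlobal wins each route group but Pacifica wins overall — the comparison reverses. TransGlobal's flights skew toward long-haul, which has a lower base rate.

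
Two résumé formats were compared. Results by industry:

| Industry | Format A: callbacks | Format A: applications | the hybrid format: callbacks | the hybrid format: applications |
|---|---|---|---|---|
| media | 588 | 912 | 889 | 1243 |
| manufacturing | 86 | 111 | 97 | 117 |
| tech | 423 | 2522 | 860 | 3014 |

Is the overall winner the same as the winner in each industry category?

Yes

Media: Format A 588/912 = 64.5%, the hybrid format 889/1243 = 71.5% → the hybrid format
Manufacturing: Format A 86/111 = 77.5%, the hybrid format 97/117 = 82.9% → the hybrid format
Tech: Format A 423/2522 = 16.8%, the hybrid format 860/3014 = 28.5% → the hybrid format
Overall: Format A 1097/3545 = 30.9%, the hybrid format 1846/4374 = 42.2% → the hybrid format
The hybrid format wins overall and in every industry group — no reversal.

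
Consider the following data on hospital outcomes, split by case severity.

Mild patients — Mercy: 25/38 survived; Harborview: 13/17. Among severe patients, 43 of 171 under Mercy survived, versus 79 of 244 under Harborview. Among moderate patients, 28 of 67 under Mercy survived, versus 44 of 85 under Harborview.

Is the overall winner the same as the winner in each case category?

Mild: Mercy 25/38 = 65.8%, Harborview 13/17 = 76.5% → Harborview
Severe: Mercy 43/171 = 25.1%, Harborview 79/244 = 32.4% → Harborview
Moderate: Mercy 28/67 = 41.8%, Harborview 44/85 = 51.8% → Harborview
Overall: Mercy 96/276 = 34.8%, Harborview 136/346 = 39.3% → Harborview
Harborview wins overall and in every case group — no reversal.

Yes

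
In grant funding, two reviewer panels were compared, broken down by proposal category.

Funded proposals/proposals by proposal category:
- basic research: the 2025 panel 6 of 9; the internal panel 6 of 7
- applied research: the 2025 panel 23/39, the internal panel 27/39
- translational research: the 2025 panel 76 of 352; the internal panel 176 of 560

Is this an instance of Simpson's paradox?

No

Basic research: the 2025 panel 6/9 = 66.7%, the internal panel 6/7 = 85.7% → the internal panel
Applied research: the 2025 panel 23/39 = 59.0%, the internal panel 27/39 = 69.2% → the internal panel
Translational research: the 2025 panel 76/352 = 21.6%, the internal panel 176/560 = 31.4% → the internal panel
Overall: the 2025 panel 105/400 = 26.2%, the internal panel 209/606 = 34.5% → the internal panel
The internal panel wins overall and in every proposal group — no reversal.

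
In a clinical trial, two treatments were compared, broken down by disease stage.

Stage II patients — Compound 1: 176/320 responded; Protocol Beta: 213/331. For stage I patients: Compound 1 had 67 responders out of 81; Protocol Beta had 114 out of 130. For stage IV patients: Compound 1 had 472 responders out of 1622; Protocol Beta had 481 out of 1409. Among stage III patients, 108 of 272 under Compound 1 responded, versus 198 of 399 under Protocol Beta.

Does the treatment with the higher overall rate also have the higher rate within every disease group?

Yes

Stage II: Compound 1 176/320 = 55.0%, Protocol Beta 213/331 = 64.4% → Protocol Beta
Stage I: Compound 1 67/81 = 82.7%, Protocol Beta 114/130 = 87.7% → Protocol Beta
Stage IV: Compound 1 472/1622 = 29.1%, Protocol Beta 481/1409 = 34.1% → Protocol Beta
Stage III: Compound 1 108/272 = 39.7%, Protocol Beta 198/399 = 49.6% → Protocol Beta
Overall: Compound 1 823/2295 = 35.9%, Protocol Beta 1006/2269 = 44.3% → Protocol Beta
Protocol Beta wins overall and in every disease group — no reversal.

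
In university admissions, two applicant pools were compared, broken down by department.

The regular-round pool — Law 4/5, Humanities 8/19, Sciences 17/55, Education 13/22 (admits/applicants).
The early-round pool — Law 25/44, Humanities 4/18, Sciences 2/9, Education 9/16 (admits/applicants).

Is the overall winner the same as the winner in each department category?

Law: the regular-round pool 4/5 = 80.0%, the early-round pool 25/44 = 56.8% → the regular-round pool
Humanities: the regular-round pool 8/19 = 42.1%, the early-round pool 4/18 = 22.2% → the regular-round pool
Sciences: the regular-round pool 17/55 = 30.9%, the early-round pool 2/9 = 22.2% → the regular-round pool
Education: the regular-round pool 13/22 = 59.1%, the early-round pool 9/16 = 56.2% → the regular-round pool
Overall: the regular-round pool 42/101 = 41.6%, the early-round pool 40/87 = 46.0% → the early-round pool
The regular-round pool wins each department group but the early-round pool wins overall — the comparison reverses. The regular-round pool's applicants skew toward Sciences, which has a lower base rate.

No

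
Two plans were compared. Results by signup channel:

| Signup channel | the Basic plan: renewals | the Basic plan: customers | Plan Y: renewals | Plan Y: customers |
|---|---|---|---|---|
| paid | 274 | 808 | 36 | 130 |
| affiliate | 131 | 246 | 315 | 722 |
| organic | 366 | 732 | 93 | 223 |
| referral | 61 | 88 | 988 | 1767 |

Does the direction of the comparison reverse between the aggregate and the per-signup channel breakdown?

Yes

Paid: the Basic plan 274/808 = 33.9%, Plan Y 36/130 = 27.7% → the Basic plan
Affiliate: the Basic plan 131/246 = 53.3%, Plan Y 315/722 = 43.6% → the Basic plan
Organic: the Basic plan 366/732 = 50.0%, Plan Y 93/223 = 41.7% → the Basic plan
Referral: the Basic plan 61/88 = 69.3%, Plan Y 988/1767 = 55.9% → the Basic plan
Overall: the Basic plan 832/1874 = 44.4%, Plan Y 1432/2842 = 50.4% → Plan Y
The Basic plan wins each signup group but Plan Y wins overall — the comparison reverses. The Basic plan's customers skew toward paid, which has a lower base rate.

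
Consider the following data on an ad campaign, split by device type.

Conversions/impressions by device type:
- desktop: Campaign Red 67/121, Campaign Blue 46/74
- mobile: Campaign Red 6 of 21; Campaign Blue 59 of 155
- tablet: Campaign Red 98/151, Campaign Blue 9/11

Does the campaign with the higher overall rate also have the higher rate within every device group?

No

Desktop: Campaign Red 67/121 = 55.4%, Campaign Blue 46/74 = 62.2% → Campaign Blue
Mobile: Campaign Red 6/21 = 28.6%, Campaign Blue 59/155 = 38.1% → Campaign Blue
Tablet: Campaign Red 98/151 = 64.9%, Campaign Blue 9/11 = 81.8% → Campaign Blue
Overall: Campaign Red 171/293 = 58.4%, Campaign Blue 114/240 = 47.5% → Campaign Red
Campaign Blue wins each device group but Campaign Red wins overall — the comparison reverses. Campaign Blue's impressions skew toward mobile, which has a lower base rate.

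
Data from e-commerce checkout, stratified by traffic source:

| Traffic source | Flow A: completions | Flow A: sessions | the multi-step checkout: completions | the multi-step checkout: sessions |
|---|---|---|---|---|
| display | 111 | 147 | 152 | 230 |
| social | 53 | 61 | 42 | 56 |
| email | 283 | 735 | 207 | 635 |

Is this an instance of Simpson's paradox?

No

Display: Flow A 111/147 = 75.5%, the multi-step checkout 152/230 = 66.1% → Flow A
Social: Flow A 53/61 = 86.9%, the multi-step checkout 42/56 = 75.0% → Flow A
Email: Flow A 283/735 = 38.5%, the multi-step checkout 207/635 = 32.6% → Flow A
Overall: Flow A 447/943 = 47.4%, the multi-step checkout 401/921 = 43.5% → Flow A
Flow A wins overall and in every traffic group — no reversal.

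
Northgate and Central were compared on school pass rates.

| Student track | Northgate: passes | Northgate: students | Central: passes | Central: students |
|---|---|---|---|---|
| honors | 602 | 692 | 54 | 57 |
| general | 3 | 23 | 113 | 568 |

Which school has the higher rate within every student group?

Central

Honors: Northgate 602/692 = 87.0%, Central 54/57 = 94.7% → Central
General: Northgate 3/23 = 13.0%, Central 113/568 = 19.9% → Central
Central has the higher rate in both groups.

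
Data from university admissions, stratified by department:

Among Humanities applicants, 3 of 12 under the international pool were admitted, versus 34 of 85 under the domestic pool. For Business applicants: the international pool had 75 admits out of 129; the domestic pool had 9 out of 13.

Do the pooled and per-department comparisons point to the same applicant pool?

No

Humanities: the international pool 3/12 = 25.0%, the domestic pool 34/85 = 40.0% → the domestic pool
Business: the international pool 75/129 = 58.1%, the domestic pool 9/13 = 69.2% → the domestic pool
Overall: the international pool 78/141 = 55.3%, the domestic pool 43/98 = 43.9% → the international pool
The domestic pool wins each department group but the international pool wins overall — the comparison reverses. The domestic pool's applicants skew toward Humanities, which has a lower base rate.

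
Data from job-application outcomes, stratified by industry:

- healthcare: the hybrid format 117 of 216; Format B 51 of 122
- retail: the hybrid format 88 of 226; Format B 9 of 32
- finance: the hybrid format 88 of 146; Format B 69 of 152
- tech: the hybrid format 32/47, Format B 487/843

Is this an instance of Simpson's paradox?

Yes

Healthcare: the hybrid format 117/216 = 54.2%, Format B 51/122 = 41.8% → the hybrid format
Retail: the hybrid format 88/226 = 38.9%, Format B 9/32 = 28.1% → the hybrid format
Finance: the hybrid format 88/146 = 60.3%, Format B 69/152 = 45.4% → the hybrid format
Tech: the hybrid format 32/47 = 68.1%, Format B 487/843 = 57.8% → the hybrid format
Overall: the hybrid format 325/635 = 51.2%, Format B 616/1149 = 53.6% → Format B
The hybrid format wins each industry group but Format B wins overall — the comparison reverses. The hybrid format's applications skew toward retail, which has a lower base rate.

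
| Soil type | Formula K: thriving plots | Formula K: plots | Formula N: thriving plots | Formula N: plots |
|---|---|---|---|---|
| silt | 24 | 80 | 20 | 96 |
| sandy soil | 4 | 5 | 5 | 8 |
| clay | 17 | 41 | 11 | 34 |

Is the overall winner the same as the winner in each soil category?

Yes

Silt: Formula K 24/80 = 30.0%, Formula N 20/96 = 20.8% → Formula K
Sandy soil: Formula K 4/5 = 80.0%, Formula N 5/8 = 62.5% → Formula K
Clay: Formula K 17/41 = 41.5%, Formula N 11/34 = 32.4% → Formula K
Overall: Formula K 45/126 = 35.7%, Formula N 36/138 = 26.1% → Formula K
Formula K wins overall and in every soil group — no reversal.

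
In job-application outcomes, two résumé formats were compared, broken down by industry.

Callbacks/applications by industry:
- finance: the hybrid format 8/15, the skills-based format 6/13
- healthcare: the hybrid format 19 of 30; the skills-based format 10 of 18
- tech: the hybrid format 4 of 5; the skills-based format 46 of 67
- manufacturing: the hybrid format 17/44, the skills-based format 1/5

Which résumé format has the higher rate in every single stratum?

the hybrid format

Finance: the hybrid format 8/15 = 53.3%, the skills-based format 6/13 = 46.2% → the hybrid format
Healthcare: the hybrid format 19/30 = 63.3%, the skills-based format 10/18 = 55.6% → the hybrid format
Tech: the hybrid format 4/5 = 80.0%, the skills-based format 46/67 = 68.7% → the hybrid format
Manufacturing: the hybrid format 17/44 = 38.6%, the skills-based format 1/5 = 20.0% → the hybrid format
The hybrid format has the higher rate in all 4 groups.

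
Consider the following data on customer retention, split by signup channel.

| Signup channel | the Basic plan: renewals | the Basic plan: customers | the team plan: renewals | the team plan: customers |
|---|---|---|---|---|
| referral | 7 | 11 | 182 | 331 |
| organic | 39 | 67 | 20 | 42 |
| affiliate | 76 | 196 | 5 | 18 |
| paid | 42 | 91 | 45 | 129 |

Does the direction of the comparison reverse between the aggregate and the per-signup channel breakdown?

Referral: the Basic plan 7/11 = 63.6%, the team plan 182/331 = 55.0% → the Basic plan
Organic: the Basic plan 39/67 = 58.2%, the team plan 20/42 = 47.6% → the Basic plan
Affiliate: the Basic plan 76/196 = 38.8%, the team plan 5/18 = 27.8% → the Basic plan
Paid: the Basic plan 42/91 = 46.2%, the team plan 45/129 = 34.9% → the Basic plan
Overall: the Basic plan 164/365 = 44.9%, the team plan 252/520 = 48.5% → the team plan
The Basic plan wins each signup group but the team plan wins overall — the comparison reverses. The Basic plan's customers skew toward affiliate, which has a lower base rate.

Yes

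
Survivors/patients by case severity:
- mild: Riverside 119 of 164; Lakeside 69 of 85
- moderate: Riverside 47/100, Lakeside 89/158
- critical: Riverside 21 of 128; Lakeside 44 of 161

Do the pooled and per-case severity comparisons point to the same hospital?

Mild: Riverside 119/164 = 72.6%, Lakeside 69/85 = 81.2% → Lakeside
Moderate: Riverside 47/100 = 47.0%, Lakeside 89/158 = 56.3% → Lakeside
Critical: Riverside 21/128 = 16.4%, Lakeside 44/161 = 27.3% → Lakeside
Overall: Riverside 187/392 = 47.7%, Lakeside 202/404 = 50.0% → Lakeside
Lakeside wins overall and in every case group — no reversal.

Yes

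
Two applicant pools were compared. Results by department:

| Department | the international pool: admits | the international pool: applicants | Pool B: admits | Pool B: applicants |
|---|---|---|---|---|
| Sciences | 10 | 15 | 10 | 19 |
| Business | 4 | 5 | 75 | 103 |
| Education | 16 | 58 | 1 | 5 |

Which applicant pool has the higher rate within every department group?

Sciences: the international pool 10/15 = 66.7%, Pool B 10/19 = 52.6% → the international pool
Business: the international pool 4/5 = 80.0%, Pool B 75/103 = 72.8% → the international pool
Education: the international pool 16/58 = 27.6%, Pool B 1/5 = 20.0% → the international pool
The international pool has the higher rate in all 3 groups.

the international pool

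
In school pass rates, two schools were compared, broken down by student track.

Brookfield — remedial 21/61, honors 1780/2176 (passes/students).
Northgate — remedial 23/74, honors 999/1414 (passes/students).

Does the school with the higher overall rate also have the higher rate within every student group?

Yes

Remedial: Brookfield 21/61 = 34.4%, Northgate 23/74 = 31.1% → Brookfield
Honors: Brookfield 1780/2176 = 81.8%, Northgate 999/1414 = 70.7% → Brookfield
Overall: Brookfield 1801/2237 = 80.5%, Northgate 1022/1488 = 68.7% → Brookfield
Brookfield wins overall and in every student group — no reversal.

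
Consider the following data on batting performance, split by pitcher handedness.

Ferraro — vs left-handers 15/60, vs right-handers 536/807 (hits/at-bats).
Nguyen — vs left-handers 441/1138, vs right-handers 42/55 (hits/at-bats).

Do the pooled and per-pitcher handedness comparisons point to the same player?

Vs left-handers: Ferraro 15/60 = 25.0%, Nguyen 441/1138 = 38.8% → Nguyen
Vs right-handers: Ferraro 536/807 = 66.4%, Nguyen 42/55 = 76.4% → Nguyen
Overall: Ferraro 551/867 = 63.6%, Nguyen 483/1193 = 40.5% → Ferraro
Nguyen wins each pitcher group but Ferraro wins overall — the comparison reverses. Nguyen's at-bats skew toward vs left-handers, which has a lower base rate.

No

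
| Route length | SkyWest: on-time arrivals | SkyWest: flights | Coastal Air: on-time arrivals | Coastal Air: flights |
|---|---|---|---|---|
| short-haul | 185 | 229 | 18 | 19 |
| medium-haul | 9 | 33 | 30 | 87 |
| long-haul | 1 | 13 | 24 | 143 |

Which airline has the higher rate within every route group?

Short-haul: SkyWest 185/229 = 80.8%, Coastal Air 18/19 = 94.7% → Coastal Air
Medium-haul: SkyWest 9/33 = 27.3%, Coastal Air 30/87 = 34.5% → Coastal Air
Long-haul: SkyWest 1/13 = 7.7%, Coastal Air 24/143 = 16.8% → Coastal Air
Coastal Air has the higher rate in all 3 groups.

Coastal Air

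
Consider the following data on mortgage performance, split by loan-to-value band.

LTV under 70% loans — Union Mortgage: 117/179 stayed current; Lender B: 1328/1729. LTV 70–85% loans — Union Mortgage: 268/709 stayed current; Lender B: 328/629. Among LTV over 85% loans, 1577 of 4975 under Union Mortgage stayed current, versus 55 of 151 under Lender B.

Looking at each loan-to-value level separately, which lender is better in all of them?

LTV under 70%: Union Mortgage 117/179 = 65.4%, Lender B 1328/1729 = 76.8% → Lender B
LTV 70–85%: Union Mortgage 268/709 = 37.8%, Lender B 328/629 = 52.1% → Lender B
LTV over 85%: Union Mortgage 1577/4975 = 31.7%, Lender B 55/151 = 36.4% → Lender B
Lender B has the higher rate in all 3 groups.

Lender B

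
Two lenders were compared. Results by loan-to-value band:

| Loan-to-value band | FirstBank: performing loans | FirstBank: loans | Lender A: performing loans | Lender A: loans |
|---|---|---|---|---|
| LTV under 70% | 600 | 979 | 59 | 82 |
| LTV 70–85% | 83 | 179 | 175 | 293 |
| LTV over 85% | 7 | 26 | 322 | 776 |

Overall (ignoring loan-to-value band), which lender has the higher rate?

LTV under 70%: FirstBank 600/979 = 61.3%, Lender A 59/82 = 72.0% → Lender A
LTV 70–85%: FirstBank 83/179 = 46.4%, Lender A 175/293 = 59.7% → Lender A
LTV over 85%: FirstBank 7/26 = 26.9%, Lender A 322/776 = 41.5% → Lender A
Overall: FirstBank 690/1184 = 58.3%, Lender A 556/1151 = 48.3% → FirstBank
(Lender A wins every loan-to-value group but FirstBank wins overall — Lender A's loans skew toward the low-rate LTV over 85% group.)

FirstBank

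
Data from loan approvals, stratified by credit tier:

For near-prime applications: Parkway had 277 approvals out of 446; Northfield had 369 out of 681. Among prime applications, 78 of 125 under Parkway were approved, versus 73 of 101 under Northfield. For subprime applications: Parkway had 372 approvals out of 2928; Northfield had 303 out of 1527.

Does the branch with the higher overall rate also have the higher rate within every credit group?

No

Near-prime: Parkway 277/446 = 62.1%, Northfield 369/681 = 54.2% → Parkway
Prime: Parkway 78/125 = 62.4%, Northfield 73/101 = 72.3% → Northfield
Subprime: Parkway 372/2928 = 12.7%, Northfield 303/1527 = 19.8% → Northfield
Overall: Parkway 727/3499 = 20.8%, Northfield 745/2309 = 32.3% → Northfield
Neither sweeps: Parkway wins 1 of 3 groups, Northfield wins 2. Northfield wins overall but not every group — no Simpson reversal.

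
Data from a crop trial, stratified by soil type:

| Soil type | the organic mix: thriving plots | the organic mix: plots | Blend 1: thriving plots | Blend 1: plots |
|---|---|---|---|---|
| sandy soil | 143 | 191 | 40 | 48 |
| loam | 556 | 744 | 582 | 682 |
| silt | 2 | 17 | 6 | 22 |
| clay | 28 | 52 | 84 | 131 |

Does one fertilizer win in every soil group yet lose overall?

Sandy soil: the organic mix 143/191 = 74.9%, Blend 1 40/48 = 83.3% → Blend 1
Loam: the organic mix 556/744 = 74.7%, Blend 1 582/682 = 85.3% → Blend 1
Silt: the organic mix 2/17 = 11.8%, Blend 1 6/22 = 27.3% → Blend 1
Clay: the organic mix 28/52 = 53.8%, Blend 1 84/131 = 64.1% → Blend 1
Overall: the organic mix 729/1004 = 72.6%, Blend 1 712/883 = 80.6% → Blend 1
Blend 1 wins overall and in every soil group — no reversal.

No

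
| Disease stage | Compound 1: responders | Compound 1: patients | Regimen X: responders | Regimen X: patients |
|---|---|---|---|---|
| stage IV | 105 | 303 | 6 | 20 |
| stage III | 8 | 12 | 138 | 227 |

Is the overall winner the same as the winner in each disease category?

Stage IV: Compound 1 105/303 = 34.7%, Regimen X 6/20 = 30.0% → Compound 1
Stage III: Compound 1 8/12 = 66.7%, Regimen X 138/227 = 60.8% → Compound 1
Overall: Compound 1 113/315 = 35.9%, Regimen X 144/247 = 58.3% → Regimen X
Compound 1 wins each disease group but Regimen X wins overall — the comparison reverses. Compound 1's patients skew toward stage IV, which has a lower base rate.

No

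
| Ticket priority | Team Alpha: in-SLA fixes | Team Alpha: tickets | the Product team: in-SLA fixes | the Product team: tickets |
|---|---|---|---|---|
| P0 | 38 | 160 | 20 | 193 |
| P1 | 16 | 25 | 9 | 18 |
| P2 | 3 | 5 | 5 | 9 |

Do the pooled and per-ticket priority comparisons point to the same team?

P0: Team Alpha 38/160 = 23.8%, the Product team 20/193 = 10.4% → Team Alpha
P1: Team Alpha 16/25 = 64.0%, the Product team 9/18 = 50.0% → Team Alpha
P2: Team Alpha 3/5 = 60.0%, the Product team 5/9 = 55.6% → Team Alpha
Overall: Team Alpha 57/190 = 30.0%, the Product team 34/220 = 15.5% → Team Alpha
Team Alpha wins overall and in every ticket group — no reversal.

Yes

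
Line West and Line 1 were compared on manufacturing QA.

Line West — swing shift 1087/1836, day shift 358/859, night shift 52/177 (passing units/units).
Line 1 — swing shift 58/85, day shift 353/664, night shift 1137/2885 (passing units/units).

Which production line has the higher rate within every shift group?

Swing shift: Line West 1087/1836 = 59.2%, Line 1 58/85 = 68.2% → Line 1
Day shift: Line West 358/859 = 41.7%, Line 1 353/664 = 53.2% → Line 1
Night shift: Line West 52/177 = 29.4%, Line 1 1137/2885 = 39.4% → Line 1
Line 1 has the higher rate in all 3 groups.

Line 1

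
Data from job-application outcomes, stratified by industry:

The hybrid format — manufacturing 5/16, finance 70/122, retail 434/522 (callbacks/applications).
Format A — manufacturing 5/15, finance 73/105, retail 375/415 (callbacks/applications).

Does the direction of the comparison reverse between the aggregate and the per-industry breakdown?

Manufacturing: the hybrid format 5/16 = 31.2%, Format A 5/15 = 33.3% → Format A
Finance: the hybrid format 70/122 = 57.4%, Format A 73/105 = 69.5% → Format A
Retail: the hybrid format 434/522 = 83.1%, Format A 375/415 = 90.4% → Format A
Overall: the hybrid format 509/660 = 77.1%, Format A 453/535 = 84.7% → Format A
Format A wins overall and in every industry group — no reversal.

No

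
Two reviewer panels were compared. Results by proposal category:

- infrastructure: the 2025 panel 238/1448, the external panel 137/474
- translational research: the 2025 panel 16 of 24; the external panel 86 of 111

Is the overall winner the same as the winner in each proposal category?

Infrastructure: the 2025 panel 238/1448 = 16.4%, the external panel 137/474 = 28.9% → the external panel
Translational research: the 2025 panel 16/24 = 66.7%, the external panel 86/111 = 77.5% → the external panel
Overall: the 2025 panel 254/1472 = 17.3%, the external panel 223/585 = 38.1% → the external panel
The external panel wins overall and in every proposal group — no reversal.

Yes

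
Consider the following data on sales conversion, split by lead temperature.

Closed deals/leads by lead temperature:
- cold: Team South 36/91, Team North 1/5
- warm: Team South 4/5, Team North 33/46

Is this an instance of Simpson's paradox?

Yes

Cold: Team South 36/91 = 39.6%, Team North 1/5 = 20.0% → Team South
Warm: Team South 4/5 = 80.0%, Team North 33/46 = 71.7% → Team South
Overall: Team South 40/96 = 41.7%, Team North 34/51 = 66.7% → Team North
Team South wins each lead group but Team North wins overall — the comparison reverses. Team South's leads skew toward cold, which has a lower base rate.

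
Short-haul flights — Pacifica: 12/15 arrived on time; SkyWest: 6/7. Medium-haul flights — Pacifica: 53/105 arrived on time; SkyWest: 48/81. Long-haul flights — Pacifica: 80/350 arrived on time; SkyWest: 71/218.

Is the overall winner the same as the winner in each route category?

Yes

Short-haul: Pacifica 12/15 = 80.0%, SkyWest 6/7 = 85.7% → SkyWest
Medium-haul: Pacifica 53/105 = 50.5%, SkyWest 48/81 = 59.3% → SkyWest
Long-haul: Pacifica 80/350 = 22.9%, SkyWest 71/218 = 32.6% → SkyWest
Overall: Pacifica 145/470 = 30.9%, SkyWest 125/306 = 40.8% → SkyWest
SkyWest wins overall and in every route group — no reversal.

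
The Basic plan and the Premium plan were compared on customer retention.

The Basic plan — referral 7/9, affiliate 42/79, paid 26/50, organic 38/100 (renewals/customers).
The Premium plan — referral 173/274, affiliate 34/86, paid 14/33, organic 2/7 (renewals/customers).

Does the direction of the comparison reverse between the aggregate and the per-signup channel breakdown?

Referral: the Basic plan 7/9 = 77.8%, the Premium plan 173/274 = 63.1% → the Basic plan
Affiliate: the Basic plan 42/79 = 53.2%, the Premium plan 34/86 = 39.5% → the Basic plan
Paid: the Basic plan 26/50 = 52.0%, the Premium plan 14/33 = 42.4% → the Basic plan
Organic: the Basic plan 38/100 = 38.0%, the Premium plan 2/7 = 28.6% → the Basic plan
Overall: the Basic plan 113/238 = 47.5%, the Premium plan 223/400 = 55.8% → the Premium plan
The Basic plan wins each signup group but the Premium plan wins overall — the comparison reverses. The Basic plan's customers skew toward organic, which has a lower base rate.

Yes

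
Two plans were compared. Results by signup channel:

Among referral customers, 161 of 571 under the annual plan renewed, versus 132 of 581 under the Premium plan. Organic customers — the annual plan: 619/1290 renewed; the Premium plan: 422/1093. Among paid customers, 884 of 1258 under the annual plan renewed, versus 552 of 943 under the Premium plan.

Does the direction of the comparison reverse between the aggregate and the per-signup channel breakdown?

No

Referral: the annual plan 161/571 = 28.2%, the Premium plan 132/581 = 22.7% → the annual plan
Organic: the annual plan 619/1290 = 48.0%, the Premium plan 422/1093 = 38.6% → the annual plan
Paid: the annual plan 884/1258 = 70.3%, the Premium plan 552/943 = 58.5% → the annual plan
Overall: the annual plan 1664/3119 = 53.4%, the Premium plan 1106/2617 = 42.3% → the annual plan
The annual plan wins overall and in every signup group — no reversal.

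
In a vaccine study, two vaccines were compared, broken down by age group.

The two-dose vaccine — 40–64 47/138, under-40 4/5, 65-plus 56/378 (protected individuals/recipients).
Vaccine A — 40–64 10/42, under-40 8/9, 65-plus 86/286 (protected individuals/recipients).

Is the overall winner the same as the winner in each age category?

No

40–64: the two-dose vaccine 47/138 = 34.1%, Vaccine A 10/42 = 23.8% → the two-dose vaccine
Under-40: the two-dose vaccine 4/5 = 80.0%, Vaccine A 8/9 = 88.9% → Vaccine A
65-plus: the two-dose vaccine 56/378 = 14.8%, Vaccine A 86/286 = 30.1% → Vaccine A
Overall: the two-dose vaccine 107/521 = 20.5%, Vaccine A 104/337 = 30.9% → Vaccine A
Neither sweeps: the two-dose vaccine wins 1 of 3 groups, Vaccine A wins 2. Vaccine A wins overall but not every group — no Simpson reversal.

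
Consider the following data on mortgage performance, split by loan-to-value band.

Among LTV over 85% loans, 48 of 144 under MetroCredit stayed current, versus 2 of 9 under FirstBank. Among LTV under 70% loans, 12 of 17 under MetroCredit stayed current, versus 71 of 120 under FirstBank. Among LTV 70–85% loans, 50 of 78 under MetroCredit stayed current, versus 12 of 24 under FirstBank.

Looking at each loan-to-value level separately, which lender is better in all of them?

MetroCredit

LTV over 85%: MetroCredit 48/144 = 33.3%, FirstBank 2/9 = 22.2% → MetroCredit
LTV under 70%: MetroCredit 12/17 = 70.6%, FirstBank 71/120 = 59.2% → MetroCredit
LTV 70–85%: MetroCredit 50/78 = 64.1%, FirstBank 12/24 = 50.0% → MetroCredit
MetroCredit has the higher rate in all 3 groups.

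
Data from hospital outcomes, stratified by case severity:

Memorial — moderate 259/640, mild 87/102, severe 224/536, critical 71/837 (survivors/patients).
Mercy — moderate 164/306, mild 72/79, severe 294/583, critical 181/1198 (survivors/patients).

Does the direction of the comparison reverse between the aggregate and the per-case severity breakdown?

Moderate: Memorial 259/640 = 40.5%, Mercy 164/306 = 53.6% → Mercy
Mild: Memorial 87/102 = 85.3%, Mercy 72/79 = 91.1% → Mercy
Severe: Memorial 224/536 = 41.8%, Mercy 294/583 = 50.4% → Mercy
Critical: Memorial 71/837 = 8.5%, Mercy 181/1198 = 15.1% → Mercy
Overall: Memorial 641/2115 = 30.3%, Mercy 711/2166 = 32.8% → Mercy
Mercy wins overall and in every case group — no reversal.

No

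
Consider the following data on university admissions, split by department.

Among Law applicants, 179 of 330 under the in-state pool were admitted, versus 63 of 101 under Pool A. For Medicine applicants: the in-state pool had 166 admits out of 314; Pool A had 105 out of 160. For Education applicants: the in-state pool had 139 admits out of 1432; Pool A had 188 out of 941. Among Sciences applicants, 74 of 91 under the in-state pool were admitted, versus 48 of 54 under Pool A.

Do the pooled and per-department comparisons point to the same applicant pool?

Yes

Law: the in-state pool 179/330 = 54.2%, Pool A 63/101 = 62.4% → Pool A
Medicine: the in-state pool 166/314 = 52.9%, Pool A 105/160 = 65.6% → Pool A
Education: the in-state pool 139/1432 = 9.7%, Pool A 188/941 = 20.0% → Pool A
Sciences: the in-state pool 74/91 = 81.3%, Pool A 48/54 = 88.9% → Pool A
Overall: the in-state pool 558/2167 = 25.7%, Pool A 404/1256 = 32.2% → Pool A
Pool A wins overall and in every department group — no reversal.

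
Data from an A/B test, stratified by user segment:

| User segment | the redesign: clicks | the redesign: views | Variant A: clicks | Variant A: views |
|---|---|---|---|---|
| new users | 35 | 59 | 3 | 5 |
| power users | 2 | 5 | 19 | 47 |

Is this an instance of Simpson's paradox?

New users: the redesign 35/59 = 59.3%, Variant A 3/5 = 60.0% → Variant A
Power users: the redesign 2/5 = 40.0%, Variant A 19/47 = 40.4% → Variant A
Overall: the redesign 37/64 = 57.8%, Variant A 22/52 = 42.3% → the redesign
Variant A wins each user group but the redesign wins overall — the comparison reverses. Variant A's views skew toward power users, which has a lower base rate.

Yes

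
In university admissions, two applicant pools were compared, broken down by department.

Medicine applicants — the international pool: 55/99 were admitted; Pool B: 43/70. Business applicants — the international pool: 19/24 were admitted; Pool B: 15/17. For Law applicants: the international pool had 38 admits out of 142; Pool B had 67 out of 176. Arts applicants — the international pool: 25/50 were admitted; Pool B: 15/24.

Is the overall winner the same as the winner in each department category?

Medicine: the international pool 55/99 = 55.6%, Pool B 43/70 = 61.4% → Pool B
Business: the international pool 19/24 = 79.2%, Pool B 15/17 = 88.2% → Pool B
Law: the international pool 38/142 = 26.8%, Pool B 67/176 = 38.1% → Pool B
Arts: the international pool 25/50 = 50.0%, Pool B 15/24 = 62.5% → Pool B
Overall: the international pool 137/315 = 43.5%, Pool B 140/287 = 48.8% → Pool B
Pool B wins overall and in every department group — no reversal.

Yes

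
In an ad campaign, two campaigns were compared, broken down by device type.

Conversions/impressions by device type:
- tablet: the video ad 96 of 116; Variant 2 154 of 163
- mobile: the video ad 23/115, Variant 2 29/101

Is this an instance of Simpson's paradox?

Tablet: the video ad 96/116 = 82.8%, Variant 2 154/163 = 94.5% → Variant 2
Mobile: the video ad 23/115 = 20.0%, Variant 2 29/101 = 28.7% → Variant 2
Overall: the video ad 119/231 = 51.5%, Variant 2 183/264 = 69.3% → Variant 2
Variant 2 wins overall and in every device group — no reversal.

No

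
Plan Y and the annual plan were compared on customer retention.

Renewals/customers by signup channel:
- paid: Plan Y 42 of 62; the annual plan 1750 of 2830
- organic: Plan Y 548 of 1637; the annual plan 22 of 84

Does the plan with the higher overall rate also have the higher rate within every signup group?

Paid: Plan Y 42/62 = 67.7%, the annual plan 1750/2830 = 61.8% → Plan Y
Organic: Plan Y 548/1637 = 33.5%, the annual plan 22/84 = 26.2% → Plan Y
Overall: Plan Y 590/1699 = 34.7%, the annual plan 1772/2914 = 60.8% → the annual plan
Plan Y wins each signup group but the annual plan wins overall — the comparison reverses. Plan Y's customers skew toward organic, which has a lower base rate.

No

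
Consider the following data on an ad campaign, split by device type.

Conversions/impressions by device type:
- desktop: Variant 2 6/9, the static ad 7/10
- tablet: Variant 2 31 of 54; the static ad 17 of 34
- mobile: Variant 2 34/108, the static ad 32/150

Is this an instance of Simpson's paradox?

Desktop: Variant 2 6/9 = 66.7%, the static ad 7/10 = 70.0% → the static ad
Tablet: Variant 2 31/54 = 57.4%, the static ad 17/34 = 50.0% → Variant 2
Mobile: Variant 2 34/108 = 31.5%, the static ad 32/150 = 21.3% → Variant 2
Overall: Variant 2 71/171 = 41.5%, the static ad 56/194 = 28.9% → Variant 2
Neither sweeps: Variant 2 wins 2 of 3 groups, the static ad wins 1. Variant 2 wins overall but not every group — no Simpson reversal.

No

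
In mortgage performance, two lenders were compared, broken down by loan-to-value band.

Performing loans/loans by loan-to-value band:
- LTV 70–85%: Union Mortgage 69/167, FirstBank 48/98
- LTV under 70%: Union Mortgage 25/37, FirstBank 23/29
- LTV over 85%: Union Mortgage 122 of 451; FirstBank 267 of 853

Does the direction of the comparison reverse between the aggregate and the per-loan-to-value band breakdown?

LTV 70–85%: Union Mortgage 69/167 = 41.3%, FirstBank 48/98 = 49.0% → FirstBank
LTV under 70%: Union Mortgage 25/37 = 67.6%, FirstBank 23/29 = 79.3% → FirstBank
LTV over 85%: Union Mortgage 122/451 = 27.1%, FirstBank 267/853 = 31.3% → FirstBank
Overall: Union Mortgage 216/655 = 33.0%, FirstBank 338/980 = 34.5% → FirstBank
FirstBank wins overall and in every loan-to-value group — no reversal.

No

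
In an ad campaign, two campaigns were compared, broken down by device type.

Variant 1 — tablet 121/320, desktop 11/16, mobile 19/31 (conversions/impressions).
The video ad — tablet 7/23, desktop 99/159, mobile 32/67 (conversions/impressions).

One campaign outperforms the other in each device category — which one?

Variant 1

Tablet: Variant 1 121/320 = 37.8%, the video ad 7/23 = 30.4% → Variant 1
Desktop: Variant 1 11/16 = 68.8%, the video ad 99/159 = 62.3% → Variant 1
Mobile: Variant 1 19/31 = 61.3%, the video ad 32/67 = 47.8% → Variant 1
Variant 1 has the higher rate in all 3 groups.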